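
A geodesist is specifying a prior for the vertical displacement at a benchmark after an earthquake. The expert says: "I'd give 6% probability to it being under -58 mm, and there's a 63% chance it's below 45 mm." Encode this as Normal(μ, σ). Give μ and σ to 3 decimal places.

μ = 26.883, σ = 54.595

For Normal(μ,σ), the p-quantile is μ + z_p·σ. Here z_{0.06} = -1.555, z_{0.63} = 0.3319.
So -58 = μ − 1.555σ and 45 = μ + 0.3319σ.
Subtracting: σ = (45 − -58)/(0.3319 − (-1.555)) = 54.595.
Then μ = -58 − (-1.555)·54.595 = 26.883.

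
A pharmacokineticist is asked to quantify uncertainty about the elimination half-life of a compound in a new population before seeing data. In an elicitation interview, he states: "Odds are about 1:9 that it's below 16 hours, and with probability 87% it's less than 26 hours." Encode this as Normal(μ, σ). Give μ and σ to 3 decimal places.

μ = 21.322, σ = 4.153

For Normal(μ,σ), the p-quantile is μ + z_p·σ. Here z_{0.1} = -1.282, z_{0.87} = 1.126.
So 16 = μ − 1.282σ and 26 = μ + 1.126σ.
Subtracting: σ = (26 − 16)/(1.126 − (-1.282)) = 4.153.
Then μ = 16 − (-1.282)·4.153 = 21.322.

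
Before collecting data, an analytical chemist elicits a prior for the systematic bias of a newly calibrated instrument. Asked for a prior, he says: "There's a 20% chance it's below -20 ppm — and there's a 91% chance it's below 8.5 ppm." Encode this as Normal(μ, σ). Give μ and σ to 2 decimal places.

μ = -9.01, σ = 13.06

The p-quantile of Normal(μ,σ) is μ + z_p·σ, with z_{0.2} = -0.8416 and z_{0.91} = 1.341.
Eliminate σ: μ = (z₂·x₁ − z₁·x₂)/(z₂ − z₁) = (1.341·-20 − (-0.8416)·8.5)/2.182 = -9.01.
Then σ = (x₂ − x₁)/(z₂ − z₁) = (8.5 − -20)/2.182 = 13.06.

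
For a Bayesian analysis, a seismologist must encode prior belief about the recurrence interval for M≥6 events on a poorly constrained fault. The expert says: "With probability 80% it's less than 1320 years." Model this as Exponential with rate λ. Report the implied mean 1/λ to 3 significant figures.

P(T < 1320.0) = 1 − e^(−λ·1320.0) = 0.8, so λ = −ln(1−0.8)/1320.0 = −ln(0.2)/1320.0 = 0.00122.
Mean = 1/λ = 820 years.

mean ≈ 820 years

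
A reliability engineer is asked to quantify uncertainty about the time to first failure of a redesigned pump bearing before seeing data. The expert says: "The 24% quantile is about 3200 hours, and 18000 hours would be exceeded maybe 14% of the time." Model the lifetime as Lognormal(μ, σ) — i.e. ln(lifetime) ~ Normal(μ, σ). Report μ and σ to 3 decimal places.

If T ~ Lognormal(μ,σ) then ln T ~ Normal(μ,σ), so the p-quantile of ln T is μ + z_p·σ.
ln(3200) = 8.071 and ln(18000) = 9.798; z_{0.24} = -0.7063, z_{0.86} = 1.08.
σ = (9.798 − 8.071)/(1.08 − (-0.7063)) = 0.967.
μ = 8.071 − (-0.7063)·0.967 = 8.754.

μ ≈ 8.754, σ ≈ 0.967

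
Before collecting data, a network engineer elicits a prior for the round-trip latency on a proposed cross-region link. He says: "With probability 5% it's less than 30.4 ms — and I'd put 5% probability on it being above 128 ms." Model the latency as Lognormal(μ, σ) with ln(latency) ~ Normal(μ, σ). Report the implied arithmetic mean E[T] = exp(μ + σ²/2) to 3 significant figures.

If T ~ Lognormal(μ,σ) then ln T ~ Normal(μ,σ), so the p-quantile of ln T is μ + z_p·σ.
ln(30.4) = 3.414 and ln(128) = 4.852; z_{0.05} = -1.645, z_{0.95} = 1.645.
σ = (4.852 − 3.414)/(1.645 − (-1.645)) = 0.437.
μ = 3.414 − (-1.645)·0.437 = 4.133.
E[T] = exp(μ + σ²/2) = exp(4.133 + 0.0955) = 68.6 ms.

E[T] ≈ 68.6 ms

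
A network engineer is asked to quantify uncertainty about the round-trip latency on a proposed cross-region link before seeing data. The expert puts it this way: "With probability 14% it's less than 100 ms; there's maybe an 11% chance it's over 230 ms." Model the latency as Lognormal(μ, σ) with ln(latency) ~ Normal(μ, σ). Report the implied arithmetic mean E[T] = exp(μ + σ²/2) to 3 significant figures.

If T ~ Lognormal(μ,σ) then ln T ~ Normal(μ,σ), so the p-quantile of ln T is μ + z_p·σ.
ln(100) = 4.605 and ln(230) = 5.438; z_{0.14} = -1.08, z_{0.89} = 1.227.
σ = (5.438 − 4.605)/(1.227 − (-1.08)) = 0.361.
μ = 4.605 − (-1.08)·0.361 = 4.995.
E[T] = exp(μ + σ²/2) = exp(4.995 + 0.0652) = 158 ms.

E[T] ≈ 158 ms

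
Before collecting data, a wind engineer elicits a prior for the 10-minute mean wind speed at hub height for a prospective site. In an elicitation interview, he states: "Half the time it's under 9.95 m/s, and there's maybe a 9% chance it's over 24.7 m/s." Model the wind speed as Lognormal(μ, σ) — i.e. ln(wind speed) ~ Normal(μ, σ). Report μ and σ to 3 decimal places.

μ ≈ 2.298, σ ≈ 0.678

If T ~ Lognormal(μ,σ) then ln T ~ Normal(μ,σ), so the p-quantile of ln T is μ + z_p·σ.
ln(9.95) = 2.298 and ln(24.7) = 3.207; z_{0.5} = 0, z_{0.91} = 1.341.
σ = (3.207 − 2.298)/(1.341 − (0)) = 0.678.
μ = 2.298 − (0)·0.678 = 2.298.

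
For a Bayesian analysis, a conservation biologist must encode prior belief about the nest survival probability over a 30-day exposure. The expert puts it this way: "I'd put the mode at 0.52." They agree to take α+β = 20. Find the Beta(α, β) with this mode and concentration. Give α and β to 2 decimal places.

α = 10.36, β = 9.64

For α,β > 1 the Beta mode is (α−1)/(α+β−2). With α+β = 20, the mode is (α−1)/18.
Set (α−1)/18 = 0.52 → α = 1 + 0.52·18 = 10.36.
β = 20 − α = 9.64.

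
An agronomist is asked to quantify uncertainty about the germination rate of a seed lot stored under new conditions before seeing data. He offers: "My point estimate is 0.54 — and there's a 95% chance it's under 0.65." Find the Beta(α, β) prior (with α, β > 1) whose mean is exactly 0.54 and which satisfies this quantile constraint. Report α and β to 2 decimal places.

α ≈ 29.06, β ≈ 24.75

With mean 0.54 fixed, write α = 0.54s, β = 0.46s where s = α+β.
Need P(θ < 0.65) = 0.95 under Beta(0.54s, 0.46s). Normal approximation: (q−m)/√(m(1−m)/s) ≈ z_{0.95} = 1.64, so s ≈ 0.54·0.46·(1.64)²/(0.65−0.54)² = 55.5.
At s = 55.5: P(θ<0.65) ≈ 0.953. Adjusting to match 0.95 gives s ≈ 53.82.
So α = 0.54·53.82 ≈ 29.06, β = 0.46·53.82 ≈ 24.75.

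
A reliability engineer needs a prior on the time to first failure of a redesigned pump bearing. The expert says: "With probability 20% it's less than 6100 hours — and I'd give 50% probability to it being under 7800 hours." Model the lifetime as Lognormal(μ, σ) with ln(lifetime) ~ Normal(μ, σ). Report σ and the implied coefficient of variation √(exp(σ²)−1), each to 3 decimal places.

σ ≈ 0.292, CV ≈ 0.298

If T ~ Lognormal(μ,σ) then ln T ~ Normal(μ,σ), so the p-quantile of ln T is μ + z_p·σ.
ln(6100) = 8.716 and ln(7800) = 8.962; z_{0.2} = -0.8416, z_{0.5} = 0.
σ = (8.962 − 8.716)/(0 − (-0.8416)) = 0.292.
μ = 8.716 − (-0.8416)·0.292 = 8.962.
CV = √(exp(σ²)−1) = √(exp(0.0853)−1) = 0.298.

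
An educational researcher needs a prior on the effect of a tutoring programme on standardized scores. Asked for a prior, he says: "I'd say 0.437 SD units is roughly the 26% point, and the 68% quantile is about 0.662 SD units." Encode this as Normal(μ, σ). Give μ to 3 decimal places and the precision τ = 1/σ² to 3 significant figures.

μ = 0.567, τ = 24.4

The p-quantile of Normal(μ,σ) is μ + z_p·σ, with z_{0.26} = -0.6433 and z_{0.68} = 0.4677.
Eliminate σ: μ = (z₂·x₁ − z₁·x₂)/(z₂ − z₁) = (0.4677·0.437 − (-0.6433)·0.662)/1.111 = 0.567.
Then σ = (x₂ − x₁)/(z₂ − z₁) = (0.662 − 0.437)/1.111 = 0.203.
Precision τ = 1/σ² = 1/0.2025² = 24.4.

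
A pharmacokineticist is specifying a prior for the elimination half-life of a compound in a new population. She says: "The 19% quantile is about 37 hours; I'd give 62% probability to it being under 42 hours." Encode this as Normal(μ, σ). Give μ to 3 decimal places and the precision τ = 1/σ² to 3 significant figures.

μ = 40.709, τ = 0.056

The p-quantile of Normal(μ,σ) is μ + z_p·σ, with z_{0.19} = -0.8779 and z_{0.62} = 0.3055.
Eliminate σ: μ = (z₂·x₁ − z₁·x₂)/(z₂ − z₁) = (0.3055·37 − (-0.8779)·42)/1.183 = 40.709.
Then σ = (x₂ − x₁)/(z₂ − z₁) = (42 − 37)/1.183 = 4.225.
Precision τ = 1/σ² = 1/4.225² = 0.056.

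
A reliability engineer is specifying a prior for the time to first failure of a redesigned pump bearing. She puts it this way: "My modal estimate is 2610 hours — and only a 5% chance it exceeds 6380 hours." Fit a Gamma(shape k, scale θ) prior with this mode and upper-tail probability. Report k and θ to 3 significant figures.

k ≈ 4.41, θ ≈ 766

Gamma(k,θ) with k>1 has mode (k−1)θ, so θ = 2610/(k−1).
Need P(X < 6380) = 0.95 with θ tied to k this way. Start at k = 2, θ = 2610: P(X<6380) ≈ 0.701.
Too low — raise k to concentrate. Iterating converges to k ≈ 4.41.
Then θ = 2610/(4.41−1) ≈ 766.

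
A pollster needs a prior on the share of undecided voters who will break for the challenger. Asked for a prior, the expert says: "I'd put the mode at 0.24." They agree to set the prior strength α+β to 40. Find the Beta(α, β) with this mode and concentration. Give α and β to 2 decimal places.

α = 10.12, β = 29.88

For α,β > 1 the Beta mode is (α−1)/(α+β−2). With α+β = 40, the mode is (α−1)/38.
Set (α−1)/38 = 0.24 → α = 1 + 0.24·38 = 10.12.
β = 40 − α = 29.88.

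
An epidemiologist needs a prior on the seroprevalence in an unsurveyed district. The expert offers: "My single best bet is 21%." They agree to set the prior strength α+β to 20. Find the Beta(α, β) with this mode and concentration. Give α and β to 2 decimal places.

For α,β > 1 the Beta mode is (α−1)/(α+β−2). With α+β = 20, the mode is (α−1)/18.
Set (α−1)/18 = 0.21 → α = 1 + 0.21·18 = 4.78.
β = 20 − α = 15.22.

α = 4.78, β = 15.22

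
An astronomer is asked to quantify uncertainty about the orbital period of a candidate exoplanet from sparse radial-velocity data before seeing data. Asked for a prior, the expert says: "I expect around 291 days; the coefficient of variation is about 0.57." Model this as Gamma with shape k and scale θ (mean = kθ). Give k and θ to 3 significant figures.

k ≈ 3.08, θ ≈ 94.5

For Gamma(k, scale θ): mean = kθ, variance = kθ², so CV = 1/√k.
CV = 0.57, hence k = 1/CV² = 3.08.
Then θ = mean/k = 291/3.08 = 94.5.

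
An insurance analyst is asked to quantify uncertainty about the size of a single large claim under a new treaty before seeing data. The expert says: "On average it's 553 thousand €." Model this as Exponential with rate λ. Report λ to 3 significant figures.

Exponential mean = 1/λ, so λ = 1/553.0 = 0.00181.

λ ≈ 0.00181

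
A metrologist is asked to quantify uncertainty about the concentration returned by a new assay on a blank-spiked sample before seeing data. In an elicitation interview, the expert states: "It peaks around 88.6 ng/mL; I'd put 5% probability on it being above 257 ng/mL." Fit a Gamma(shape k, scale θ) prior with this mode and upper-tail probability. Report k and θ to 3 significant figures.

Gamma(k,θ) with k>1 has mode (k−1)θ, so θ = 88.6/(k−1).
Need P(X < 257) = 0.95 with θ tied to k this way. Start at k = 2, θ = 88.6: P(X<257) ≈ 0.786.
Too low — raise k to concentrate. Iterating converges to k ≈ 3.35.
Then θ = 88.6/(3.35−1) ≈ 37.7.

k ≈ 3.35, θ ≈ 37.7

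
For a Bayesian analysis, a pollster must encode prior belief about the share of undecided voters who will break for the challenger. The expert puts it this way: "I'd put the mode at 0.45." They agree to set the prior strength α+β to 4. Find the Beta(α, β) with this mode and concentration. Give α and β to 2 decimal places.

α = 1.90, β = 2.10

For α,β > 1 the Beta mode is (α−1)/(α+β−2). With α+β = 4, the mode is (α−1)/2.
Set (α−1)/2 = 0.45 → α = 1 + 0.45·2 = 1.90.
β = 4 − α = 2.10.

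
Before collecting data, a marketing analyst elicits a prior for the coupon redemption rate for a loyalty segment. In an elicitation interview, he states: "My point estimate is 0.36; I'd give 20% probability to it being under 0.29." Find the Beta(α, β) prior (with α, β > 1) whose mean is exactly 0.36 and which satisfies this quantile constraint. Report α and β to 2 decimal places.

α ≈ 12.26, β ≈ 21.80

With mean 0.36 fixed, write α = 0.36s, β = 0.64s where s = α+β.
Need P(θ < 0.29) = 0.2 under Beta(0.36s, 0.64s). Normal approximation: (q−m)/√(m(1−m)/s) ≈ z_{0.2} = -0.842, so s ≈ 0.36·0.64·(-0.842)²/(0.29−0.36)² = 33.3.
At s = 33.3: P(θ<0.29) ≈ 0.203. Adjusting to match 0.2 gives s ≈ 34.07.
So α = 0.36·34.07 ≈ 12.26, β = 0.64·34.07 ≈ 21.80.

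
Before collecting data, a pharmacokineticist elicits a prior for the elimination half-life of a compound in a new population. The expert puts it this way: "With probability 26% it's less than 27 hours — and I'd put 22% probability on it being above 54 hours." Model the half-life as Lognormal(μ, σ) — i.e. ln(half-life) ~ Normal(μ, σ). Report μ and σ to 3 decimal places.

μ ≈ 3.611, σ ≈ 0.490

If T ~ Lognormal(μ,σ) then ln T ~ Normal(μ,σ), so the p-quantile of ln T is μ + z_p·σ.
ln(27) = 3.296 and ln(54) = 3.989; z_{0.26} = -0.6433, z_{0.78} = 0.7722.
σ = (3.989 − 3.296)/(0.7722 − (-0.6433)) = 0.490.
μ = 3.296 − (-0.6433)·0.490 = 3.611.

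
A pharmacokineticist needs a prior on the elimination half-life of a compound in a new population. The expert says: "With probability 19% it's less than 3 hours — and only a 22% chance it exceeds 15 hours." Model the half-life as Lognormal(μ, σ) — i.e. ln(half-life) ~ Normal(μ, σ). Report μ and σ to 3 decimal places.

μ ≈ 1.955, σ ≈ 0.975

If T ~ Lognormal(μ,σ) then ln T ~ Normal(μ,σ), so the p-quantile of ln T is μ + z_p·σ.
ln(3) = 1.099 and ln(15) = 2.708; z_{0.19} = -0.8779, z_{0.78} = 0.7722.
σ = (2.708 − 1.099)/(0.7722 − (-0.8779)) = 0.975.
μ = 1.099 − (-0.8779)·0.975 = 1.955.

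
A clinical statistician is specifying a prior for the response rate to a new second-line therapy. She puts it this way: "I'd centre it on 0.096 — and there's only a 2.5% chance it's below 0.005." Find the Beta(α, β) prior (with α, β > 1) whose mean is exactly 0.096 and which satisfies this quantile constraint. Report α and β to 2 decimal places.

With mean 0.096 fixed, write α = 0.096s, β = 0.904s where s = α+β.
Need P(θ < 0.005) = 0.025 under Beta(0.096s, 0.904s). Normal approximation: (q−m)/√(m(1−m)/s) ≈ z_{0.025} = -1.96, so s ≈ 0.096·0.904·(-1.96)²/(0.005−0.096)² = 40.3.
At s = 40.3: P(θ<0.005) ≈ 0.000. Adjusting to match 0.025 gives s ≈ 13.05.
So α = 0.096·13.05 ≈ 1.25, β = 0.904·13.05 ≈ 11.80.

α ≈ 1.25, β ≈ 11.80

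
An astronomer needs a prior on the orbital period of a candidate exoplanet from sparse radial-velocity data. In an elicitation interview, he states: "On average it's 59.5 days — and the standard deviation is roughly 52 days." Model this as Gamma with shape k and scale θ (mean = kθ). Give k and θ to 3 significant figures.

k ≈ 1.31, θ ≈ 45.4

For Gamma(k, scale θ): mean = kθ, variance = kθ², so CV = 1/√k.
CV = SD/mean = 52/59.5 = 0.8739, hence k = 1/CV² = 1.31.
Then θ = mean/k = 59.5/1.31 = 45.4.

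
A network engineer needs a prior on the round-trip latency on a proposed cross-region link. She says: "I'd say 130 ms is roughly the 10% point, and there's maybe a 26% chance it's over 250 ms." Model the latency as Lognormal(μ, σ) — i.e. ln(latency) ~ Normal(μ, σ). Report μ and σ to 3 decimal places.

μ ≈ 5.303, σ ≈ 0.340

If T ~ Lognormal(μ,σ) then ln T ~ Normal(μ,σ), so the p-quantile of ln T is μ + z_p·σ.
ln(130) = 4.868 and ln(250) = 5.521; z_{0.1} = -1.282, z_{0.74} = 0.6433.
σ = (5.521 − 4.868)/(0.6433 − (-1.282)) = 0.340.
μ = 4.868 − (-1.282)·0.340 = 5.303.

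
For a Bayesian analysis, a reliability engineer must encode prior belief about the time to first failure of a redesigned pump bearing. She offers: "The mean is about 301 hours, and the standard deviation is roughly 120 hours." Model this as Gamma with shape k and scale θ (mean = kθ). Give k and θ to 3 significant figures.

k ≈ 6.29, θ ≈ 47.8

For Gamma(k, scale θ): mean = kθ, variance = kθ², so CV = 1/√k.
CV = SD/mean = 120/301 = 0.3987, hence k = 1/CV² = 6.29.
Then θ = mean/k = 301/6.29 = 47.8.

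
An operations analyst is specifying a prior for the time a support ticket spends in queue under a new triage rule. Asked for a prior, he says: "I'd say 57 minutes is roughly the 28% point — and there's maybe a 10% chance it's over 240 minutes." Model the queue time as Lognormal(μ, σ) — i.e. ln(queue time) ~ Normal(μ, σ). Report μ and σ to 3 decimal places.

If T ~ Lognormal(μ,σ) then ln T ~ Normal(μ,σ), so the p-quantile of ln T is μ + z_p·σ.
ln(57) = 4.043 and ln(240) = 5.481; z_{0.28} = -0.5828, z_{0.9} = 1.282.
σ = (5.481 − 4.043)/(1.282 − (-0.5828)) = 0.771.
μ = 4.043 − (-0.5828)·0.771 = 4.492.

μ ≈ 4.492, σ ≈ 0.771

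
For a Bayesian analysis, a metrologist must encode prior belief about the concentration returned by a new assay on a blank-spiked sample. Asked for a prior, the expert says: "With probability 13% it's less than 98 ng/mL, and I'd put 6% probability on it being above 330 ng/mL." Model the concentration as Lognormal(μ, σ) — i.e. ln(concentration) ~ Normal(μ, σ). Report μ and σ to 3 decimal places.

If T ~ Lognormal(μ,σ) then ln T ~ Normal(μ,σ), so the p-quantile of ln T is μ + z_p·σ.
ln(98) = 4.585 and ln(330) = 5.799; z_{0.13} = -1.126, z_{0.94} = 1.555.
σ = (5.799 − 4.585)/(1.555 − (-1.126)) = 0.453.
μ = 4.585 − (-1.126)·0.453 = 5.095.

μ ≈ 5.095, σ ≈ 0.453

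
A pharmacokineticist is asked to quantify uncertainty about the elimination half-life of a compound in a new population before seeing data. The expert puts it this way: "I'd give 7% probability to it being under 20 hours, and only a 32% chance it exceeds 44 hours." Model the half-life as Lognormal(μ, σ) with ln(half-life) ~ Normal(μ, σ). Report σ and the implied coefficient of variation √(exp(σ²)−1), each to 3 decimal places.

σ ≈ 0.406, CV ≈ 0.423

If T ~ Lognormal(μ,σ) then ln T ~ Normal(μ,σ), so the p-quantile of ln T is μ + z_p·σ.
ln(20) = 2.996 and ln(44) = 3.784; z_{0.07} = -1.476, z_{0.68} = 0.4677.
σ = (3.784 − 2.996)/(0.4677 − (-1.476)) = 0.406.
μ = 2.996 − (-1.476)·0.406 = 3.594.
CV = √(exp(σ²)−1) = √(exp(0.1646)−1) = 0.423.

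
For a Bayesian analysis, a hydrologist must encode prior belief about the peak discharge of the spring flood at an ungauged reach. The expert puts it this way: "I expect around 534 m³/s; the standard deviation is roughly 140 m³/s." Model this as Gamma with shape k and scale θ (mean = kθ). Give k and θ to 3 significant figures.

k ≈ 14.5, θ ≈ 36.7

For Gamma(k, scale θ): mean = kθ, variance = kθ², so CV = 1/√k.
CV = SD/mean = 140/534 = 0.2622, hence k = 1/CV² = 14.5.
Then θ = mean/k = 534/14.5 = 36.7.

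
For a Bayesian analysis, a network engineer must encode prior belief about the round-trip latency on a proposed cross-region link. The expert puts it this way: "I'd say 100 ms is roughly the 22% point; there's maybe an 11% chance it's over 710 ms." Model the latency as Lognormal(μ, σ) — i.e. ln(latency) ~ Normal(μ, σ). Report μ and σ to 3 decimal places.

If T ~ Lognormal(μ,σ) then ln T ~ Normal(μ,σ), so the p-quantile of ln T is μ + z_p·σ.
ln(100) = 4.605 and ln(710) = 6.565; z_{0.22} = -0.7722, z_{0.89} = 1.227.
σ = (6.565 − 4.605)/(1.227 − (-0.7722)) = 0.981.
μ = 4.605 − (-0.7722)·0.981 = 5.362.

μ ≈ 5.362, σ ≈ 0.981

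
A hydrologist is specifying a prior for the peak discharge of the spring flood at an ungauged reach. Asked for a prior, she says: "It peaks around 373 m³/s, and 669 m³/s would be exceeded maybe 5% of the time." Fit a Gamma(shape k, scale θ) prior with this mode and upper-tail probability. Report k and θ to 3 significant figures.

Gamma(k,θ) with k>1 has mode (k−1)θ, so θ = 373/(k−1).
Need P(X < 669) = 0.95 with θ tied to k this way. Start at k = 2, θ = 373: P(X<669) ≈ 0.535.
Too low — raise k to concentrate. Iterating converges to k ≈ 9.17.
Then θ = 373/(9.17−1) ≈ 45.7.

k ≈ 9.17, θ ≈ 45.7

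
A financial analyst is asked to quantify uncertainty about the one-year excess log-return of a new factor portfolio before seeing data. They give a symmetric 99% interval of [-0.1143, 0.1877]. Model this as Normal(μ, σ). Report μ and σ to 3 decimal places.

A symmetric 99% interval runs μ ± z·σ with z = 2.576.
Half-width = 0.151, so σ = 0.151/2.576 = 0.059.
μ is the interval midpoint, 0.037.

μ = 0.037, σ = 0.059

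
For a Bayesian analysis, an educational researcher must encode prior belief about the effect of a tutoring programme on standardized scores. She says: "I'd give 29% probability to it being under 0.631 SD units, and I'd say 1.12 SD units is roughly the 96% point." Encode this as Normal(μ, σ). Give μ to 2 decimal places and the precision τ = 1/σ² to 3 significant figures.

The p-quantile of Normal(μ,σ) is μ + z_p·σ, with z_{0.29} = -0.5534 and z_{0.96} = 1.751.
Eliminate σ: μ = (z₂·x₁ − z₁·x₂)/(z₂ − z₁) = (1.751·0.631 − (-0.5534)·1.12)/2.304 = 0.75.
Then σ = (x₂ − x₁)/(z₂ − z₁) = (1.12 − 0.631)/2.304 = 0.21.
Precision τ = 1/σ² = 1/0.2122² = 22.2.

μ = 0.75, τ = 22.2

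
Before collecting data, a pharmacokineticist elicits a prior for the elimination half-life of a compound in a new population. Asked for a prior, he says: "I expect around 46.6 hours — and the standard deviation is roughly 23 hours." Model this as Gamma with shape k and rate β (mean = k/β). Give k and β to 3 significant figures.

For Gamma(k, rate β): mean = k/β, variance = k/β², so CV = 1/√k.
CV = SD/mean = 23/46.6 = 0.4936, hence k = 1/CV² = 4.11.
Then β = k/mean = 4.11/46.6 = 0.0881.

k ≈ 4.11, β ≈ 0.0881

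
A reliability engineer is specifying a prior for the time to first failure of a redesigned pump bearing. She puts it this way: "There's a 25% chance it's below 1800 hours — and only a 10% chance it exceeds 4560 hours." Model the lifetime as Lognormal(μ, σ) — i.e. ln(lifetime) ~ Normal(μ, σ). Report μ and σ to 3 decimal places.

μ ≈ 7.816, σ ≈ 0.475

If T ~ Lognormal(μ,σ) then ln T ~ Normal(μ,σ), so the p-quantile of ln T is μ + z_p·σ.
ln(1800) = 7.496 and ln(4560) = 8.425; z_{0.25} = -0.6745, z_{0.9} = 1.282.
σ = (8.425 − 7.496)/(1.282 − (-0.6745)) = 0.475.
μ = 7.496 − (-0.6745)·0.475 = 7.816.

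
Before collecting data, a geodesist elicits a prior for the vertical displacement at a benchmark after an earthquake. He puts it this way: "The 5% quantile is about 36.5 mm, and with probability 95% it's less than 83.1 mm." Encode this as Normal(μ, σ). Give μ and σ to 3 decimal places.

For Normal(μ,σ), the p-quantile is μ + z_p·σ. Here z_{0.05} = -1.645, z_{0.95} = 1.645.
So 36.5 = μ − 1.645σ and 83.1 = μ + 1.645σ.
Subtracting: σ = (83.1 − 36.5)/(1.645 − (-1.645)) = 14.165.
Then μ = 36.5 − (-1.645)·14.165 = 59.800.

μ = 59.800, σ = 14.165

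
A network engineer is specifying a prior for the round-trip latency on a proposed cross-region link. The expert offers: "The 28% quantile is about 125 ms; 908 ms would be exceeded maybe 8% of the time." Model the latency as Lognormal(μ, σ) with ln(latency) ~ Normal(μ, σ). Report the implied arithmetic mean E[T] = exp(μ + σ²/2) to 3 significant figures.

If T ~ Lognormal(μ,σ) then ln T ~ Normal(μ,σ), so the p-quantile of ln T is μ + z_p·σ.
ln(125) = 4.828 and ln(908) = 6.811; z_{0.28} = -0.5828, z_{0.92} = 1.405.
σ = (6.811 − 4.828)/(1.405 − (-0.5828)) = 0.997.
μ = 4.828 − (-0.5828)·0.997 = 5.410.
E[T] = exp(μ + σ²/2) = exp(5.410 + 0.4975) = 368 ms.

E[T] ≈ 368 ms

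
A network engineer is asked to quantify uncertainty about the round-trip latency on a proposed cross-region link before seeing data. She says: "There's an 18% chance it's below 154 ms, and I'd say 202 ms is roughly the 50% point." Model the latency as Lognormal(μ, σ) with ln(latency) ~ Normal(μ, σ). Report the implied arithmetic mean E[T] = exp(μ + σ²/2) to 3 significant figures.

If T ~ Lognormal(μ,σ) then ln T ~ Normal(μ,σ), so the p-quantile of ln T is μ + z_p·σ.
ln(154) = 5.037 and ln(202) = 5.308; z_{0.18} = -0.9154, z_{0.5} = 0.
σ = (5.308 − 5.037)/(0 − (-0.9154)) = 0.296.
μ = 5.037 − (-0.9154)·0.296 = 5.308.
E[T] = exp(μ + σ²/2) = exp(5.308 + 0.0439) = 211 ms.

E[T] ≈ 211 ms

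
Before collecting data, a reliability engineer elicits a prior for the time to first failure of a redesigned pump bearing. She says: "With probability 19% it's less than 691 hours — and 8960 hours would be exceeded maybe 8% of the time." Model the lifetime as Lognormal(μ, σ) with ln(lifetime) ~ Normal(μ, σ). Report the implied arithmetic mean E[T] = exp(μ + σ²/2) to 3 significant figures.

If T ~ Lognormal(μ,σ) then ln T ~ Normal(μ,σ), so the p-quantile of ln T is μ + z_p·σ.
ln(691) = 6.538 and ln(8960) = 9.101; z_{0.19} = -0.8779, z_{0.92} = 1.405.
σ = (9.101 − 6.538)/(1.405 − (-0.8779)) = 1.122.
μ = 6.538 − (-0.8779)·1.122 = 7.523.
E[T] = exp(μ + σ²/2) = exp(7.523 + 0.6299) = 3480 hours.

E[T] ≈ 3480 hours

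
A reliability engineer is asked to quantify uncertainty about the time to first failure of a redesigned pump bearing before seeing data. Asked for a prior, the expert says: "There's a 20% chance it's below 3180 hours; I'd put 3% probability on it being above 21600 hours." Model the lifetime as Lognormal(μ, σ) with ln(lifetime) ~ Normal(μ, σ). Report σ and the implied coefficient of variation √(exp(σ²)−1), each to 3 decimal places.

If T ~ Lognormal(μ,σ) then ln T ~ Normal(μ,σ), so the p-quantile of ln T is μ + z_p·σ.
ln(3180) = 8.065 and ln(21600) = 9.98; z_{0.2} = -0.8416, z_{0.97} = 1.881.
σ = (9.98 − 8.065)/(1.881 − (-0.8416)) = 0.704.
μ = 8.065 − (-0.8416)·0.704 = 8.657.
CV = √(exp(σ²)−1) = √(exp(0.4952)−1) = 0.801.

σ ≈ 0.704, CV ≈ 0.801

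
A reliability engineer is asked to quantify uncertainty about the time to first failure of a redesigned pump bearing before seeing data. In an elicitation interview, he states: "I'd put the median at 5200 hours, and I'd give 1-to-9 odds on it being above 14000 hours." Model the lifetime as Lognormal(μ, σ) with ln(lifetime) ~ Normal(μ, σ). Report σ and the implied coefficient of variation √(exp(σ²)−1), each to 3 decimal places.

If T ~ Lognormal(μ,σ) then ln T ~ Normal(μ,σ), so the p-quantile of ln T is μ + z_p·σ.
ln(5200) = 8.556 and ln(14000) = 9.547; z_{0.5} = 0, z_{0.9} = 1.282.
σ = (9.547 − 8.556)/(1.282 − (0)) = 0.773.
μ = 8.556 − (0)·0.773 = 8.556.
CV = √(exp(σ²)−1) = √(exp(0.5972)−1) = 0.904.

σ ≈ 0.773, CV ≈ 0.904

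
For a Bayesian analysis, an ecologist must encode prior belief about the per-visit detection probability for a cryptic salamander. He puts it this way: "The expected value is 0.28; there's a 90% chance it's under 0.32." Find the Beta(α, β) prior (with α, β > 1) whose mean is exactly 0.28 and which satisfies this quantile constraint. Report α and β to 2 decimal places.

With mean 0.28 fixed, write α = 0.28s, β = 0.72s where s = α+β.
Need P(θ < 0.32) = 0.9 under Beta(0.28s, 0.72s). Normal approximation: (q−m)/√(m(1−m)/s) ≈ z_{0.9} = 1.28, so s ≈ 0.28·0.72·(1.28)²/(0.32−0.28)² = 206.9.
At s = 206.9: P(θ<0.32) ≈ 0.898. Adjusting to match 0.9 gives s ≈ 211.06.
So α = 0.28·211.06 ≈ 59.10, β = 0.72·211.06 ≈ 151.96.

α ≈ 59.10, β ≈ 151.96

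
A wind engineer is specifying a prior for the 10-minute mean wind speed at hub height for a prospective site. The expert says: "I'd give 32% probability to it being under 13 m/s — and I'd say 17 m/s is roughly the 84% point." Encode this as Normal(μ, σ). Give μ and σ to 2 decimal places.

μ = 14.28, σ = 2.74

The p-quantile of Normal(μ,σ) is μ + z_p·σ, with z_{0.32} = -0.4677 and z_{0.84} = 0.9945.
Eliminate σ: μ = (z₂·x₁ − z₁·x₂)/(z₂ − z₁) = (0.9945·13 − (-0.4677)·17)/1.462 = 14.28.
Then σ = (x₂ − x₁)/(z₂ − z₁) = (17 − 13)/1.462 = 2.74.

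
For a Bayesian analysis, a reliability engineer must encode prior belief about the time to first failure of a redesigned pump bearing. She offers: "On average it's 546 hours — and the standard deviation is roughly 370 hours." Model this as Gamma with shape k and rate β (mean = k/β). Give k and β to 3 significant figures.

k ≈ 2.18, β ≈ 0.00399

For Gamma(k, rate β): mean = k/β, variance = k/β², so CV = 1/√k.
CV = SD/mean = 370/546 = 0.6777, hence k = 1/CV² = 2.18.
Then β = k/mean = 2.18/546 = 0.00399.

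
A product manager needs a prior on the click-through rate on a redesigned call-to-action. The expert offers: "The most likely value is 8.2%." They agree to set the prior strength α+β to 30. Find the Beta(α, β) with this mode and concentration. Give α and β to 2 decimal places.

For α,β > 1 the Beta mode is (α−1)/(α+β−2). With α+β = 30, the mode is (α−1)/28.
Set (α−1)/28 = 0.082 → α = 1 + 0.082·28 = 3.30.
β = 30 − α = 26.70.

α = 3.30, β = 26.70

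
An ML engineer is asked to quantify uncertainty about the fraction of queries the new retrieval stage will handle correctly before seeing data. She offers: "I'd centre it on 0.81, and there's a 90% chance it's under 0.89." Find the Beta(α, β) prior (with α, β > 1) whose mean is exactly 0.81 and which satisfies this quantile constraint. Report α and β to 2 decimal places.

α ≈ 28.14, β ≈ 6.60

With mean 0.81 fixed, write α = 0.81s, β = 0.19s where s = α+β.
Need P(θ < 0.89) = 0.9 under Beta(0.81s, 0.19s). Normal approximation: (q−m)/√(m(1−m)/s) ≈ z_{0.9} = 1.28, so s ≈ 0.81·0.19·(1.28)²/(0.89−0.81)² = 39.5.
At s = 39.5: P(θ<0.89) ≈ 0.916. Adjusting to match 0.9 gives s ≈ 34.74.
So α = 0.81·34.74 ≈ 28.14, β = 0.19·34.74 ≈ 6.60.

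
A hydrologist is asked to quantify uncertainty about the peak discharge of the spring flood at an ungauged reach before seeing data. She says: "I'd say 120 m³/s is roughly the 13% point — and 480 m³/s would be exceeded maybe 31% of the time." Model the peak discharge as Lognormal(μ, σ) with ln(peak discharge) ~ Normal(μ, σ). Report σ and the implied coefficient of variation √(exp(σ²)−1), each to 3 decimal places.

If T ~ Lognormal(μ,σ) then ln T ~ Normal(μ,σ), so the p-quantile of ln T is μ + z_p·σ.
ln(120) = 4.787 and ln(480) = 6.174; z_{0.13} = -1.126, z_{0.69} = 0.4959.
σ = (6.174 − 4.787)/(0.4959 − (-1.126)) = 0.855.
μ = 4.787 − (-1.126)·0.855 = 5.750.
CV = √(exp(σ²)−1) = √(exp(0.7303)−1) = 1.037.

σ ≈ 0.855, CV ≈ 1.037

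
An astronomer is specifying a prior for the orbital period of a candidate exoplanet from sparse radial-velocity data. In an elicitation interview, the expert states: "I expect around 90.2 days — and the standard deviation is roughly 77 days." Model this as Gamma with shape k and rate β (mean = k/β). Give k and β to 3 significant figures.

k ≈ 1.37, β ≈ 0.0152

For Gamma(k, rate β): mean = k/β, variance = k/β², so CV = 1/√k.
CV = SD/mean = 77/90.2 = 0.8537, hence k = 1/CV² = 1.37.
Then β = k/mean = 1.37/90.2 = 0.0152.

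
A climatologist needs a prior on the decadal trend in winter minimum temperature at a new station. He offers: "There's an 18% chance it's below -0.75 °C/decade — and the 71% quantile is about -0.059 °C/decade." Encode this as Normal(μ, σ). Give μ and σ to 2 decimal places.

The p-quantile of Normal(μ,σ) is μ + z_p·σ, with z_{0.18} = -0.9154 and z_{0.71} = 0.5534.
Eliminate σ: μ = (z₂·x₁ − z₁·x₂)/(z₂ − z₁) = (0.5534·-0.75 − (-0.9154)·-0.059)/1.469 = -0.32.
Then σ = (x₂ − x₁)/(z₂ − z₁) = (-0.059 − -0.75)/1.469 = 0.47.

μ = -0.32, σ = 0.47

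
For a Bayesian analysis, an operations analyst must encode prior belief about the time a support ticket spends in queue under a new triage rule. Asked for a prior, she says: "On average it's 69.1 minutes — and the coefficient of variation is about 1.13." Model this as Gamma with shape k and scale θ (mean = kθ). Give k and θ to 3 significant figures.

For Gamma(k, scale θ): mean = kθ, variance = kθ², so CV = 1/√k.
CV = 1.13, hence k = 1/CV² = 0.783.
Then θ = mean/k = 69.1/0.783 = 88.2.

k ≈ 0.783, θ ≈ 88.2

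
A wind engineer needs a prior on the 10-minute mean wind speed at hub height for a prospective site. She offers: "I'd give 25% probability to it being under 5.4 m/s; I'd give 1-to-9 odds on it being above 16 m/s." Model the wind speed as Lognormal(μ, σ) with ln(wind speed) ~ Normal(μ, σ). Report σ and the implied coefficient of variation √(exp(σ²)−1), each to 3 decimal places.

σ ≈ 0.555, CV ≈ 0.601

If T ~ Lognormal(μ,σ) then ln T ~ Normal(μ,σ), so the p-quantile of ln T is μ + z_p·σ.
ln(5.4) = 1.686 and ln(16) = 2.773; z_{0.25} = -0.6745, z_{0.9} = 1.282.
σ = (2.773 − 1.686)/(1.282 − (-0.6745)) = 0.555.
μ = 1.686 − (-0.6745)·0.555 = 2.061.
CV = √(exp(σ²)−1) = √(exp(0.3084)−1) = 0.601.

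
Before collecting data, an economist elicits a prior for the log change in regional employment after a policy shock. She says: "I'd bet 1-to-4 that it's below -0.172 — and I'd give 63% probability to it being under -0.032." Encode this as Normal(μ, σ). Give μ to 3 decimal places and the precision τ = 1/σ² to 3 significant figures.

The p-quantile of Normal(μ,σ) is μ + z_p·σ, with z_{0.2} = -0.8416 and z_{0.63} = 0.3319.
Eliminate σ: μ = (z₂·x₁ − z₁·x₂)/(z₂ − z₁) = (0.3319·-0.172 − (-0.8416)·-0.032)/1.173 = -0.072.
Then σ = (x₂ − x₁)/(z₂ − z₁) = (-0.032 − -0.172)/1.173 = 0.119.
Precision τ = 1/σ² = 1/0.1193² = 70.3.

μ = -0.072, τ = 70.3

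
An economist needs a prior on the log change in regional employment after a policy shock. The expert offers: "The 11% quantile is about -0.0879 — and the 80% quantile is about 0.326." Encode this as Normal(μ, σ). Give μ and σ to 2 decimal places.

μ = 0.16, σ = 0.20

The p-quantile of Normal(μ,σ) is μ + z_p·σ, with z_{0.11} = -1.227 and z_{0.8} = 0.8416.
Eliminate σ: μ = (z₂·x₁ − z₁·x₂)/(z₂ − z₁) = (0.8416·-0.0879 − (-1.227)·0.326)/2.068 = 0.16.
Then σ = (x₂ − x₁)/(z₂ − z₁) = (0.326 − -0.0879)/2.068 = 0.20.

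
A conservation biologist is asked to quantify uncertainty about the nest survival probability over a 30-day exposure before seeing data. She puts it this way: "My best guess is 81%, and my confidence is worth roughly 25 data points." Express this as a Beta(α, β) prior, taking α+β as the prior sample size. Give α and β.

α = 20.25, β = 4.75

Under the effective-sample-size interpretation, Beta(α, β) has prior mean α/(α+β) and prior sample size α+β.
So α+β = 25 and α/(α+β) = 0.81, giving α = 0.81·25 = 20.25 and β = 25 − 20.25 = 4.75.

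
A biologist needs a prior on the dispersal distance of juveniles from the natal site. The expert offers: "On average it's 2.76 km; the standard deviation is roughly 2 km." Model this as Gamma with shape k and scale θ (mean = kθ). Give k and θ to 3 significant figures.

For Gamma(k, scale θ): mean = kθ, variance = kθ², so CV = 1/√k.
CV = SD/mean = 2/2.76 = 0.7246, hence k = 1/CV² = 1.9.
Then θ = mean/k = 2.76/1.9 = 1.45.

k ≈ 1.9, θ ≈ 1.45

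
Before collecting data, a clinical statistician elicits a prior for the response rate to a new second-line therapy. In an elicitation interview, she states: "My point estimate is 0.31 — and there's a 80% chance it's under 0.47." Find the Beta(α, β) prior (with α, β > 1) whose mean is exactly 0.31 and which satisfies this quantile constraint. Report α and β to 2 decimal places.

α ≈ 1.68, β ≈ 3.74

With mean 0.31 fixed, write α = 0.31s, β = 0.69s where s = α+β.
Need P(θ < 0.47) = 0.8 under Beta(0.31s, 0.69s). Normal approximation: (q−m)/√(m(1−m)/s) ≈ z_{0.8} = 0.842, so s ≈ 0.31·0.69·(0.842)²/(0.47−0.31)² = 5.9.
At s = 5.9: P(θ<0.47) ≈ 0.808. Adjusting to match 0.8 gives s ≈ 5.42.
So α = 0.31·5.42 ≈ 1.68, β = 0.69·5.42 ≈ 3.74.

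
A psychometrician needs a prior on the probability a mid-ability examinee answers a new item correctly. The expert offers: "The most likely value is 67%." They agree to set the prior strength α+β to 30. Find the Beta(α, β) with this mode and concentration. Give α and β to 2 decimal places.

α = 19.76, β = 10.24

For α,β > 1 the Beta mode is (α−1)/(α+β−2). With α+β = 30, the mode is (α−1)/28.
Set (α−1)/28 = 0.67 → α = 1 + 0.67·28 = 19.76.
β = 30 − α = 10.24.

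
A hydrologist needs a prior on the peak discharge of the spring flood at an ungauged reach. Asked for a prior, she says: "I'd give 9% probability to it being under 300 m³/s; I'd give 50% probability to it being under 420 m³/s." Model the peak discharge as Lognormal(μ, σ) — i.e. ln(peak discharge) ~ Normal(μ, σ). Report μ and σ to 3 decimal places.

μ ≈ 6.040, σ ≈ 0.251

If T ~ Lognormal(μ,σ) then ln T ~ Normal(μ,σ), so the p-quantile of ln T is μ + z_p·σ.
ln(300) = 5.704 and ln(420) = 6.04; z_{0.09} = -1.341, z_{0.5} = 0.
σ = (6.04 − 5.704)/(0 − (-1.341)) = 0.251.
μ = 5.704 − (-1.341)·0.251 = 6.040.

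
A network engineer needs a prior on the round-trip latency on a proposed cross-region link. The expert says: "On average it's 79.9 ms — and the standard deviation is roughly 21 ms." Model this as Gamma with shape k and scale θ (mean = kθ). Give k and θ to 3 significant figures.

For Gamma(k, scale θ): mean = kθ, variance = kθ², so CV = 1/√k.
CV = SD/mean = 21/79.9 = 0.2628, hence k = 1/CV² = 14.5.
Then θ = mean/k = 79.9/14.5 = 5.52.

k ≈ 14.5, θ ≈ 5.52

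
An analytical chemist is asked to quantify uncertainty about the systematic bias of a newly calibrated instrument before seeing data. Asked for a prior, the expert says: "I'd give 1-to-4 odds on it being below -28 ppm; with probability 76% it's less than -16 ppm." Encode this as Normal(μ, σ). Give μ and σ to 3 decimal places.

μ = -21.475, σ = 7.752

The p-quantile of Normal(μ,σ) is μ + z_p·σ, with z_{0.2} = -0.8416 and z_{0.76} = 0.7063.
Eliminate σ: μ = (z₂·x₁ − z₁·x₂)/(z₂ − z₁) = (0.7063·-28 − (-0.8416)·-16)/1.548 = -21.475.
Then σ = (x₂ − x₁)/(z₂ − z₁) = (-16 − -28)/1.548 = 7.752.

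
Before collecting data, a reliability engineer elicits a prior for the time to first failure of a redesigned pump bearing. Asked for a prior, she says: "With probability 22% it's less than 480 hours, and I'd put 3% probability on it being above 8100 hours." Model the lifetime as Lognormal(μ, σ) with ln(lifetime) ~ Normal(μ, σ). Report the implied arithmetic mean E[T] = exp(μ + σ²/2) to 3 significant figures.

E[T] ≈ 1930 hours

If T ~ Lognormal(μ,σ) then ln T ~ Normal(μ,σ), so the p-quantile of ln T is μ + z_p·σ.
ln(480) = 6.174 and ln(8100) = 9; z_{0.22} = -0.7722, z_{0.97} = 1.881.
σ = (9 − 6.174)/(1.881 − (-0.7722)) = 1.065.
μ = 6.174 − (-0.7722)·1.065 = 6.996.
E[T] = exp(μ + σ²/2) = exp(6.996 + 0.5673) = 1930 hours.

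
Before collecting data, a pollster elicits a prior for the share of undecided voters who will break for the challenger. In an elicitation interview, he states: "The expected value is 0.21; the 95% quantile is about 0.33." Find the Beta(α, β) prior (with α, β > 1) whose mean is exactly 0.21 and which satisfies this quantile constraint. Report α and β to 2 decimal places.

With mean 0.21 fixed, write α = 0.21s, β = 0.79s where s = α+β.
Need P(θ < 0.33) = 0.95 under Beta(0.21s, 0.79s). Normal approximation: (q−m)/√(m(1−m)/s) ≈ z_{0.95} = 1.64, so s ≈ 0.21·0.79·(1.64)²/(0.33−0.21)² = 31.2.
At s = 31.2: P(θ<0.33) ≈ 0.940. Adjusting to match 0.95 gives s ≈ 35.35.
So α = 0.21·35.35 ≈ 7.42, β = 0.79·35.35 ≈ 27.92.

α ≈ 7.42, β ≈ 27.92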